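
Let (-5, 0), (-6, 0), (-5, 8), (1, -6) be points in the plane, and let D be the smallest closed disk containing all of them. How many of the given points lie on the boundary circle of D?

By Welzl's lemma the MEC is supported by two points (diametrically opposite) or three points (on a circumcircle).
The farthest pair is (-5, 8)–(1, -6) with squared distance 232. The circle on this segment as diameter has centre (-2, 1) and r² = 232/4 = 58.
Check (-5, 0): distance² to centre = 10 ≤ 58, so it lies inside.
All remaining points lie in this disk, and no smaller disk contains both endpoints, so this is the minimum enclosing circle.
The points at distance exactly r from the centre are (-5, 8), (1, -6) — 2 points.

2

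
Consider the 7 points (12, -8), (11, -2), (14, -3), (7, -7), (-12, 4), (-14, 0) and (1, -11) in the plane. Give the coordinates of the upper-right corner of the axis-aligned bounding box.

(14, 4)

x-range [-14, 14], y-range [-11, 4].
The upper-right corner is (14, 4).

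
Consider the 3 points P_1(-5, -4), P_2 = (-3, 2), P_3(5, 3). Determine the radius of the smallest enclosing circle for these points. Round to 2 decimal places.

6.10

Side lengths²: P_1P_2² = 40, P_1P_3² = 149, P_2P_3² = 65.
Since P_1P_3² = 149 ≥ 65 + 40 = 105, the angle opposite P_1P_3 is not acute, so the smallest enclosing circle has P_1P_3 as diameter.
Centre = midpoint of P_1P_3 = (0, -0.5), r² = 149/4 = 37.25.
r = √(37.25) ≈ 6.10.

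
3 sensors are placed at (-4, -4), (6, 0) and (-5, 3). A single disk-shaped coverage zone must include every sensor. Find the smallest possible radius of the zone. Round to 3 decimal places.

Call the three points A, B, C in the order given.
Side lengths²: AB² = 116, AC² = 50, BC² = 130.
Since BC² = 130 < 116 + 50 = 166, the triangle is acute, so the smallest enclosing circle is the circumcircle.
Circumcentre = (5/37, 6/37), r² = 47125/1369.
r = √(47125/1369) ≈ 5.867.

5.867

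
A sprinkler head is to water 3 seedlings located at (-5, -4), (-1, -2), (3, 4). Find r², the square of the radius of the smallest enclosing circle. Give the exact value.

Call the three points A, B, C in the order given.
Side lengths²: AB² = 20, AC² = 128, BC² = 52.
Since AC² = 128 ≥ 52 + 20 = 72, the angle opposite AC is not acute, so the smallest enclosing circle has AC as diameter.
Centre = midpoint of AC = (-1, 0), r² = 128/4 = 32.

32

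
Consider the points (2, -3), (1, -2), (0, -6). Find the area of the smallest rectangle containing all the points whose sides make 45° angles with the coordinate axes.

In coordinates u = x + y, v = x − y the rectangle is axis-aligned; the map (x,y)→(u,v) scales areas by 2.
u-values: -1, -1, -6; range = -1 − (-6) = 5.
v-values: 5, 3, 6; range = 6 − 3 = 3.
Area = (5 × 3) / 2 = 7.5.

7.5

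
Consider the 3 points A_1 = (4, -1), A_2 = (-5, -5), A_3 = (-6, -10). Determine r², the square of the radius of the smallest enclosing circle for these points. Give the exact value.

Side lengths²: A_1A_2² = 97, A_1A_3² = 181, A_2A_3² = 26.
Since A_1A_3² = 181 ≥ 97 + 26 = 123, the angle opposite A_1A_3 is not acute, so the smallest enclosing circle has A_1A_3 as diameter.
Centre = midpoint of A_1A_3 = (-1, -5.5), r² = 181/4 = 45.25.

45.25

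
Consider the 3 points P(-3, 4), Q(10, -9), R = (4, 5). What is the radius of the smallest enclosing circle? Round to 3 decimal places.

9.192

Side lengths²: PQ² = 338, PR² = 50, QR² = 232.
Since PQ² = 338 ≥ 232 + 50 = 282, the angle opposite PQ is not acute, so the smallest enclosing circle has PQ as diameter.
Centre = midpoint of PQ = (3.5, -2.5), r² = 338/4 = 84.5.
r = √(84.5) ≈ 9.192.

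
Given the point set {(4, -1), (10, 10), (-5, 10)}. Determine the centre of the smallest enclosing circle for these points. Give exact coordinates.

Call the three points A, B, C in the order given.
Side lengths²: AB² = 157, AC² = 202, BC² = 225.
Since BC² = 225 < 202 + 157 = 359, the triangle is acute, so the smallest enclosing circle is the circumcircle.
Circumcentre = (2.5, 153/22), r² = 15857/242.
Centre = (2.5, 153/22).

(2.5, 153/22)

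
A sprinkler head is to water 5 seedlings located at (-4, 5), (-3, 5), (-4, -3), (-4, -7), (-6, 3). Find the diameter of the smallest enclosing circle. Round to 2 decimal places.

12.04

By Welzl's lemma the MEC is supported by two points (diametrically opposite) or three points (on a circumcircle).
The farthest pair is (-3, 5)–(-4, -7) with squared distance 145. The circle on this segment as diameter has centre (-3.5, -1) and r² = 145/4 = 36.25.
Check (-4, 5): distance² to centre = 36.25 ≤ 36.25, so it lies inside.
All remaining points lie in this disk, and no smaller disk contains both endpoints, so this is the minimum enclosing circle.
Diameter = 2r = 2√(36.25) ≈ 12.04.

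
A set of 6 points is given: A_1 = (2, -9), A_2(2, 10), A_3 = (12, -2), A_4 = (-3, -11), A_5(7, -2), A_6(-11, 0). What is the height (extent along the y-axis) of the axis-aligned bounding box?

max y = 10, min y = -11, so height = 21.

21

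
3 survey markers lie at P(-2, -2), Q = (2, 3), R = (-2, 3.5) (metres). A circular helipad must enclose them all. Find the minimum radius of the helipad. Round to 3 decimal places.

3.226

Side lengths²: PQ² = 41, PR² = 30.25, QR² = 16.25.
Since PQ² = 41 < 30.25 + 16.25 = 46.5, the triangle is acute, so the smallest enclosing circle is the circumcircle.
Circumcentre = (-0.3125, 0.75), r² = 10.41015625.
r = √(10.41015625) ≈ 3.226.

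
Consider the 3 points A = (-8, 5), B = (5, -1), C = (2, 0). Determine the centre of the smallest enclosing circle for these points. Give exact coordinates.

Side lengths²: AB² = 205, AC² = 125, BC² = 10.
Since AB² = 205 ≥ 125 + 10 = 135, the angle opposite AB is not acute, so the smallest enclosing circle has AB as diameter.
Centre = midpoint of AB = (-1.5, 2), r² = 205/4 = 51.25.
Centre = (-1.5, 2).

(-1.5, 2)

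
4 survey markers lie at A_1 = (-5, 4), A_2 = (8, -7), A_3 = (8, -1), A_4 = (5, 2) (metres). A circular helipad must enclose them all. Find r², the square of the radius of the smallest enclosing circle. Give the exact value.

The farthest pair is A_1–A_2 with squared distance 290. The circle on this segment as diameter has centre (1.5, -1.5) and r² = 290/4 = 72.5.
Check A_3: distance² to centre = 42.5 ≤ 72.5, so it lies inside.
All remaining points lie in this disk, and no smaller disk contains both endpoints, so this is the minimum enclosing circle.

72.5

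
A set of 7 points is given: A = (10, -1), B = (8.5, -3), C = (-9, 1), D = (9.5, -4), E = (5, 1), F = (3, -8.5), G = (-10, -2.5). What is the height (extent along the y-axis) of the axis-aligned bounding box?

9.5

max y = 1, min y = -8.5, so height = 9.5.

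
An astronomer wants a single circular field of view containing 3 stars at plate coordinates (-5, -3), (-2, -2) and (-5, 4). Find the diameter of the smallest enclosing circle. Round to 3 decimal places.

7.071

Call the three points A, B, C in the order given.
Side lengths²: AB² = 10, AC² = 49, BC² = 45.
Since AC² = 49 < 45 + 10 = 55, the triangle is acute, so the smallest enclosing circle is the circumcircle.
Circumcentre = (-4.5, 0.5), r² = 12.5.
Diameter = 2r = 2√(12.5) ≈ 7.071.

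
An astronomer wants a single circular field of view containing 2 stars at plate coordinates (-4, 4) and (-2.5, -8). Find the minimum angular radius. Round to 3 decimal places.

The smallest circle enclosing two points has them as diameter endpoints.
Centre = midpoint = (-3.25, -2); r² = |(-4, 4)−(-2.5, -8)|²/4 = 146.25/4 = 36.5625.
r = √(36.5625) ≈ 6.047.

6.047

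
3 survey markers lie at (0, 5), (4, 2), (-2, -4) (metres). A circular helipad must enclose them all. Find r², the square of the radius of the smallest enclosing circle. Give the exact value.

2125/98

Call the three points A, B, C in the order given.
Side lengths²: AB² = 25, AC² = 85, BC² = 72.
Since AC² = 85 < 72 + 25 = 97, the triangle is acute, so the smallest enclosing circle is the circumcircle.
Circumcentre = (-5/14, 5/14), r² = 2125/98.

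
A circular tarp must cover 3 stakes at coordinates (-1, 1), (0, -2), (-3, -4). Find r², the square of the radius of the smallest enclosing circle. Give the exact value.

Call the three points A, B, C in the order given.
Side lengths²: AB² = 10, AC² = 29, BC² = 13.
Since AC² = 29 ≥ 13 + 10 = 23, the angle opposite AC is not acute, so the smallest enclosing circle has AC as diameter.
Centre = midpoint of AC = (-2, -1.5), r² = 29/4 = 7.25.

7.25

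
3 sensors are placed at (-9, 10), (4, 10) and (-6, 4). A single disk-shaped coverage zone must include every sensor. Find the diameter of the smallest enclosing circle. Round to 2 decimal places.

13.04

Call the three points A, B, C in the order given.
Side lengths²: AB² = 169, AC² = 45, BC² = 136.
Since AB² = 169 < 136 + 45 = 181, the triangle is acute, so the smallest enclosing circle is the circumcircle.
Circumcentre = (-2.5, 9.5), r² = 42.5.
Diameter = 2r = 2√(42.5) ≈ 13.04.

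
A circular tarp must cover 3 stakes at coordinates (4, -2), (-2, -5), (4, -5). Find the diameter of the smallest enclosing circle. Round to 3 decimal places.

6.708

Call the three points A, B, C in the order given.
Side lengths²: AB² = 45, AC² = 9, BC² = 36.
Since AB² = 45 ≥ 36 + 9 = 45, the angle opposite AB is not acute, so the smallest enclosing circle has AB as diameter.
Centre = midpoint of AB = (1, -3.5), r² = 45/4 = 11.25.
Diameter = 2r = 2√(11.25) ≈ 6.708.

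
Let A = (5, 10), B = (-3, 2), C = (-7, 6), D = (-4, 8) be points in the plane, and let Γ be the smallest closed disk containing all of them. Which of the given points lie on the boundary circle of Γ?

A, B, C

The minimum enclosing circle of a finite set is fixed by two of the points (as a diameter) or three (as a circumcircle).
The farthest pair is A–C with squared distance 160. The circle on this segment as diameter has centre (-1, 8) and r² = 160/4 = 40.
Check B: distance² to centre = 40 ≤ 40, so it lies inside.
All remaining points lie in this disk, and no smaller disk contains both endpoints, so this is the minimum enclosing circle.
The points at distance exactly r from the centre are A, B, C — 3 points.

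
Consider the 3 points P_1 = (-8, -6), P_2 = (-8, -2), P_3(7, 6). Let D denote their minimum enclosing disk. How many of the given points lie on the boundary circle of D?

2

Side lengths²: P_1P_2² = 16, P_1P_3² = 369, P_2P_3² = 289.
Since P_1P_3² = 369 ≥ 289 + 16 = 305, the angle opposite P_1P_3 is not acute, so the smallest enclosing circle has P_1P_3 as diameter.
Centre = midpoint of P_1P_3 = (-0.5, 0), r² = 369/4 = 92.25.
The points at distance exactly r from the centre are P_1, P_3 — 2 points.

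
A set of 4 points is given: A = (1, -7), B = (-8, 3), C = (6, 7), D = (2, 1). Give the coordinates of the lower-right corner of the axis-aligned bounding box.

(6, -7)

x-range [-8, 6], y-range [-7, 7].
The lower-right corner is (6, -7).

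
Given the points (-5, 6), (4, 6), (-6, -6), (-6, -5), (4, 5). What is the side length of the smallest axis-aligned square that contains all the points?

12

The bounding box has width 10 and height 12.
An axis-aligned square enclosing the set must have side ≥ max(width, height).
So the minimum side is max(10, 12) = 12.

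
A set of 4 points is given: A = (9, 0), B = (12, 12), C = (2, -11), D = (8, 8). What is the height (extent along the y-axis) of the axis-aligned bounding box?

23

max y = 12, min y = -11, so height = 23.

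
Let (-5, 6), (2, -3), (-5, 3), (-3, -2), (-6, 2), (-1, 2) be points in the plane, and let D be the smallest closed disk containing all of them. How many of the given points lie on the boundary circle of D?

2

The minimum enclosing circle of a finite set is fixed by two of the points (as a diameter) or three (as a circumcircle).
The farthest pair is (-5, 6)–(2, -3) with squared distance 130. The circle on this segment as diameter has centre (-1.5, 1.5) and r² = 130/4 = 32.5.
Check (-5, 3): distance² to centre = 14.5 ≤ 32.5, so it lies inside.
All remaining points lie in this disk, and no smaller disk contains both endpoints, so this is the minimum enclosing circle.
The points at distance exactly r from the centre are (-5, 6), (2, -3) — 2 points.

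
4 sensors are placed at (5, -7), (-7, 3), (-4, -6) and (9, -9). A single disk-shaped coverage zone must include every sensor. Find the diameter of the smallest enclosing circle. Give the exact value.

The minimum enclosing circle of a finite set is fixed by two of the points (as a diameter) or three (as a circumcircle).
The farthest pair is (-7, 3)–(9, -9) with squared distance 400. The circle on this segment as diameter has centre (1, -3) and r² = 400/4 = 100.
Check (5, -7): distance² to centre = 32 ≤ 100, so it lies inside.
All remaining points lie in this disk, and no smaller disk contains both endpoints, so this is the minimum enclosing circle.
Diameter = 2r = 2√100 = 20.

20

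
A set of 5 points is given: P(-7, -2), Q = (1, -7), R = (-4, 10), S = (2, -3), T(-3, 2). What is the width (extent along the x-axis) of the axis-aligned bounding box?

9

max x = 2, min x = -7, so width = 9.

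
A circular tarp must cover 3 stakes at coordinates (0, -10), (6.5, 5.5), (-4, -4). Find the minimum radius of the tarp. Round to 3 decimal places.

8.404

Call the three points A, B, C in the order given.
Side lengths²: AB² = 282.5, AC² = 52, BC² = 200.5.
Since AB² = 282.5 ≥ 200.5 + 52 = 252.5, the angle opposite AB is not acute, so the smallest enclosing circle has AB as diameter.
Centre = midpoint of AB = (3.25, -2.25), r² = 282.5/4 = 70.625.
r = √(70.625) ≈ 8.404.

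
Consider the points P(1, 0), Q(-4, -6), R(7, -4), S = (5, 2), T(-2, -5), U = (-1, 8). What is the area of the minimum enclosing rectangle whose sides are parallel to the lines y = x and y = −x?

In coordinates u = x + y, v = x − y the rectangle is axis-aligned; the map (x,y)→(u,v) scales areas by 2.
u-values: 1, -10, 3, 7, -7, 7; range = 7 − (-10) = 17.
v-values: 1, 2, 11, 3, 3, -9; range = 11 − (-9) = 20.
Area = (17 × 20) / 2 = 170.

170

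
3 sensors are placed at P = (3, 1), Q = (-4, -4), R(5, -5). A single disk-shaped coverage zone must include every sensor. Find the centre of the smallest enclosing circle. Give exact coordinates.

Side lengths²: PQ² = 74, PR² = 40, QR² = 82.
Since QR² = 82 < 74 + 40 = 114, the triangle is acute, so the smallest enclosing circle is the circumcircle.
Circumcentre = (17/26, -81/26), r² = 7585/338.
Centre = (17/26, -81/26).

(17/26, -81/26)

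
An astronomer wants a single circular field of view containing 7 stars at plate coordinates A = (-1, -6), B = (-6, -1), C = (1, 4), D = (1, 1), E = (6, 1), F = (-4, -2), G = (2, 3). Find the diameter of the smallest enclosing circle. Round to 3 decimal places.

By Welzl's lemma the MEC is supported by two points (diametrically opposite) or three points (on a circumcircle).
The farthest pair is B–E with squared distance 148. The circle on this segment as diameter has centre (0, 0) and r² = 148/4 = 37.
Check A: distance² to centre = 37 ≤ 37, so it lies inside.
All remaining points lie in this disk, and no smaller disk contains both endpoints, so this is the minimum enclosing circle.
Diameter = 2r = 2√37 ≈ 12.166.

12.166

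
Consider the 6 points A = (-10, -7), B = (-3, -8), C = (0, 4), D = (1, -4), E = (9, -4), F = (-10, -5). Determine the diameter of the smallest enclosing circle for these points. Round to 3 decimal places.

19.235

The minimum enclosing circle of a finite set is fixed by two of the points (as a diameter) or three (as a circumcircle).
The farthest pair is A–E with squared distance 370. The circle on this segment as diameter has centre (-0.5, -5.5) and r² = 370/4 = 92.5.
Check B: distance² to centre = 12.5 ≤ 92.5, so it lies inside.
All remaining points lie in this disk, and no smaller disk contains both endpoints, so this is the minimum enclosing circle.
Diameter = 2r = 2√(92.5) ≈ 19.235.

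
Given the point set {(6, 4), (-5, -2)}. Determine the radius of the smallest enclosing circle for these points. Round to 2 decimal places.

The smallest circle enclosing two points has them as diameter endpoints.
Centre = midpoint = (0.5, 1); r² = |(6, 4)−(-5, -2)|²/4 = 157/4 = 39.25.
r = √(39.25) ≈ 6.26.

6.26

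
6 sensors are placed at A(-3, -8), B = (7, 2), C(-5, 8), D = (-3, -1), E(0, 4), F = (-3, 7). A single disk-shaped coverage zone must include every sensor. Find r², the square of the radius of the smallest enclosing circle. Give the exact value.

650/9

The minimum enclosing circle is determined by three boundary points: A, B, C.
Their circumcentre is (-4/3, 1/3) with r² = 650/9.
The farthest remaining point F is at distance² 425/9 ≤ 650/9.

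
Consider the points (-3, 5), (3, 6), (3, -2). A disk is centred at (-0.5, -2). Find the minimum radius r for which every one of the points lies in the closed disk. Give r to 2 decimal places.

The required radius is the distance from (-0.5, -2) to the farthest point.
Squared distances: 55.25, 76.25, 12.25.
Maximum is 76.25, attained at (3, 6).
r = √(76.25) ≈ 8.73.

8.73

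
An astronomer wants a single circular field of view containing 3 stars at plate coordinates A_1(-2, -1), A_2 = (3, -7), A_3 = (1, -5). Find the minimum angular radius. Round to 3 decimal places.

Side lengths²: A_1A_2² = 61, A_1A_3² = 25, A_2A_3² = 8.
Since A_1A_2² = 61 ≥ 25 + 8 = 33, the angle opposite A_1A_2 is not acute, so the smallest enclosing circle has A_1A_2 as diameter.
Centre = midpoint of A_1A_2 = (0.5, -4), r² = 61/4 = 15.25.
r = √(15.25) ≈ 3.905.

3.905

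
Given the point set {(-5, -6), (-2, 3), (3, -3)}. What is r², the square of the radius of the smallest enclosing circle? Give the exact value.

Call the three points A, B, C in the order given.
Side lengths²: AB² = 90, AC² = 73, BC² = 61.
Since AB² = 90 < 73 + 61 = 134, the triangle is acute, so the smallest enclosing circle is the circumcircle.
Circumcentre = (-27/14, -85/42), r² = 22265/882.

22265/882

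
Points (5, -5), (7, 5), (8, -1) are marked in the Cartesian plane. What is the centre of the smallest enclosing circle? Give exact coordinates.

Call the three points A, B, C in the order given.
Side lengths²: AB² = 104, AC² = 25, BC² = 37.
Since AB² = 104 ≥ 37 + 25 = 62, the angle opposite AB is not acute, so the smallest enclosing circle has AB as diameter.
Centre = midpoint of AB = (6, 0), r² = 104/4 = 26.
Centre = (6, 0).

(6, 0)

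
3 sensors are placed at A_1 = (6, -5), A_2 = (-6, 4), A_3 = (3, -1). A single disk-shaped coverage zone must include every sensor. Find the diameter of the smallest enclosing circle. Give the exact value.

15

Side lengths²: A_1A_2² = 225, A_1A_3² = 25, A_2A_3² = 106.
Since A_1A_2² = 225 ≥ 106 + 25 = 131, the angle opposite A_1A_2 is not acute, so the smallest enclosing circle has A_1A_2 as diameter.
Centre = midpoint of A_1A_2 = (0, -0.5), r² = 225/4 = 56.25.
Diameter = 2r = 2√(56.25) = 15.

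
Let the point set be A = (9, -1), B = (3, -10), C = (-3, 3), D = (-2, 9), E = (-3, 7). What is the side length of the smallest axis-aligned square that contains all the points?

The bounding box has width 12 and height 19.
An axis-aligned square enclosing the set must have side ≥ max(width, height).
So the minimum side is max(12, 19) = 19.

19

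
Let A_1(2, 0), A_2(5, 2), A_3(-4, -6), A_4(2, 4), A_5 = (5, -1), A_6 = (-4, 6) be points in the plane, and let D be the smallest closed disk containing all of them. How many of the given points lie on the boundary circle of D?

The minimum enclosing circle of a finite set is fixed by two of the points (as a diameter) or three (as a circumcircle).
The minimum enclosing circle is determined by three boundary points: A_2, A_3, A_6.
Their circumcentre is (-23/18, 0) with r² = 14065/324.
The farthest remaining point A_5 is at distance² 13093/324 ≤ 14065/324.
The points at distance exactly r from the centre are A_2, A_3, A_6 — 3 points.

3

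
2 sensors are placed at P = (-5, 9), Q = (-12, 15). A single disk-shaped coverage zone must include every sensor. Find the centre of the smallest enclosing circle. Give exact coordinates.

The smallest circle enclosing two points has them as diameter endpoints.
Centre = midpoint = (-8.5, 12); r² = |PQ|²/4 = 85/4 = 21.25.
Centre = (-8.5, 12).

(-8.5, 12)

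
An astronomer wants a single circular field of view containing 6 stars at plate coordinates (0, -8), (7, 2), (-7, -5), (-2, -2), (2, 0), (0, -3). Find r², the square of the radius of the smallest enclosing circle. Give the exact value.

The farthest pair is (7, 2)–(-7, -5) with squared distance 245. The circle on this segment as diameter has centre (0, -1.5) and r² = 245/4 = 61.25.
Check (0, -8): distance² to centre = 42.25 ≤ 61.25, so it lies inside.
All remaining points lie in this disk, and no smaller disk contains both endpoints, so this is the minimum enclosing circle.

61.25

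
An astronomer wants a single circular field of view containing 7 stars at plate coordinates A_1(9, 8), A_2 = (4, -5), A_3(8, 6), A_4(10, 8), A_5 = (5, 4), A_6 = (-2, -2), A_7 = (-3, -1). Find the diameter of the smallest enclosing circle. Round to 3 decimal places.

15.871

The minimum enclosing circle of a finite set is fixed by two of the points (as a diameter) or three (as a circumcircle).
The minimum enclosing circle is determined by three boundary points: A_2, A_4, A_7.
Their circumcentre is (179/46, 135/46) with r² = 66625/1058.
The farthest remaining point A_6 is at distance² 62485/1058 ≤ 66625/1058.
Diameter = 2r = 2√(66625/1058) ≈ 15.871.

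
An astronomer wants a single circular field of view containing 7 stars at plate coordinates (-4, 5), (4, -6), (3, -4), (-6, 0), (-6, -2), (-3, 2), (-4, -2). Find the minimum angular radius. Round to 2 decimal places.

6.80

By Welzl's lemma the MEC is supported by two points (diametrically opposite) or three points (on a circumcircle).
The farthest pair is (-4, 5)–(4, -6) with squared distance 185. The circle on this segment as diameter has centre (0, -0.5) and r² = 185/4 = 46.25.
Check (3, -4): distance² to centre = 21.25 ≤ 46.25, so it lies inside.
All remaining points lie in this disk, and no smaller disk contains both endpoints, so this is the minimum enclosing circle.
r = √(46.25) ≈ 6.80.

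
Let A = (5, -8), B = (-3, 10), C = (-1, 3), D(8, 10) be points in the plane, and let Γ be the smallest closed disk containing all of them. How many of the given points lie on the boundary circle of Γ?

By Welzl's lemma the MEC is supported by two points (diametrically opposite) or three points (on a circumcircle).
The minimum enclosing circle is determined by three boundary points: A, B, D.
Their circumcentre is (2.5, 5/3) with r² = 3589/36.
The farthest remaining point C is at distance² 505/36 ≤ 3589/36.
The points at distance exactly r from the centre are A, B, D — 3 points.

3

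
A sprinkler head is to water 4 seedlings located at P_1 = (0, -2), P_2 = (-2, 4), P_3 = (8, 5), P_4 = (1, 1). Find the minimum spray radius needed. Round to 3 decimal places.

5.449

The minimum enclosing circle is determined by three boundary points: P_1, P_2, P_3.
Their circumcentre is (199/62, 149/62) with r² = 57065/1922.
The farthest remaining point P_4 is at distance² 13169/1922 ≤ 57065/1922.
r = √(57065/1922) ≈ 5.449.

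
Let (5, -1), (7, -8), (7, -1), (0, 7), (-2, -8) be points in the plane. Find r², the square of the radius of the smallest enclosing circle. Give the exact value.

By Welzl's lemma the MEC is supported by two points (diametrically opposite) or three points (on a circumcircle).
The minimum enclosing circle is determined by three boundary points: (7, -8), (0, 7), (-2, -8).
Their circumcentre is (2.5, -29/30) with r² = 31373/450.
The farthest remaining point (7, -1) is at distance² 9113/450 ≤ 31373/450.

31373/450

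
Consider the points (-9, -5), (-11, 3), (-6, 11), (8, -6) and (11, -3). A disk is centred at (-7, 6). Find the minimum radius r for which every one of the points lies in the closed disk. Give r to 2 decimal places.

The required radius is the distance from (-7, 6) to the farthest point.
Squared distances: 125, 25, 26, 369, 405.
Maximum is 405, attained at (11, -3).
r = √405 ≈ 20.12.

20.12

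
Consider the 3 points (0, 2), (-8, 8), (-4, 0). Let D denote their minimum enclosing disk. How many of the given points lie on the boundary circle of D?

3

Call the three points A, B, C in the order given.
Side lengths²: AB² = 100, AC² = 20, BC² = 80.
Since AB² = 100 ≥ 80 + 20 = 100, the angle opposite AB is not acute, so the smallest enclosing circle has AB as diameter.
Centre = midpoint of AB = (-4, 5), r² = 100/4 = 25.
The points at distance exactly r from the centre are (0, 2), (-8, 8), (-4, 0) — 3 points.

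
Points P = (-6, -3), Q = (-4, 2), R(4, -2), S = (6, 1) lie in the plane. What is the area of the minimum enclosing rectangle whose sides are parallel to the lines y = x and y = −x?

In coordinates u = x + y, v = x − y the rectangle is axis-aligned; the map (x,y)→(u,v) scales areas by 2.
u-values: -9, -2, 2, 7; range = 7 − (-9) = 16.
v-values: -3, -6, 6, 5; range = 6 − (-6) = 12.
Area = (16 × 12) / 2 = 96.

96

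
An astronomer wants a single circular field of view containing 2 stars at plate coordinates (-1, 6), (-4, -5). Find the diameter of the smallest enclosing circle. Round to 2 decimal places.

The smallest circle enclosing two points has them as diameter endpoints.
Centre = midpoint = (-2.5, 0.5); r² = |(-1, 6)−(-4, -5)|²/4 = 130/4 = 32.5.
Diameter = 2r = 2√(32.5) ≈ 11.40.

11.40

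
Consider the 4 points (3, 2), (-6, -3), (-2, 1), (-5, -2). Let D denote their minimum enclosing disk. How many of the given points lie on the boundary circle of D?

2

The minimum enclosing circle of a finite set is fixed by two of the points (as a diameter) or three (as a circumcircle).
The farthest pair is (3, 2)–(-6, -3) with squared distance 106. The circle on this segment as diameter has centre (-1.5, -0.5) and r² = 106/4 = 26.5.
Check (-2, 1): distance² to centre = 2.5 ≤ 26.5, so it lies inside.
All remaining points lie in this disk, and no smaller disk contains both endpoints, so this is the minimum enclosing circle.
The points at distance exactly r from the centre are (3, 2), (-6, -3) — 2 points.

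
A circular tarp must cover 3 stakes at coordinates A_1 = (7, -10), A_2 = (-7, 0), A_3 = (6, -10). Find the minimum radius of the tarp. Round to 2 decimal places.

Side lengths²: A_1A_2² = 296, A_1A_3² = 1, A_2A_3² = 269.
Since A_1A_2² = 296 ≥ 269 + 1 = 270, the angle opposite A_1A_2 is not acute, so the smallest enclosing circle has A_1A_2 as diameter.
Centre = midpoint of A_1A_2 = (0, -5), r² = 296/4 = 74.
r = √74 ≈ 8.60.

8.60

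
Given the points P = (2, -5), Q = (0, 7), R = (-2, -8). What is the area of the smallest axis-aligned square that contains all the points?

225

The bounding box has width 4 and height 15.
An axis-aligned square enclosing the set must have side ≥ max(width, height).
So the minimum side is max(4, 15) = 15.
Area = 15² = 225.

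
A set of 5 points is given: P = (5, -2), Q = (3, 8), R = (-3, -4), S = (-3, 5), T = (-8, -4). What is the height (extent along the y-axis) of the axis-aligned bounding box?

max y = 8, min y = -4, so height = 12.

12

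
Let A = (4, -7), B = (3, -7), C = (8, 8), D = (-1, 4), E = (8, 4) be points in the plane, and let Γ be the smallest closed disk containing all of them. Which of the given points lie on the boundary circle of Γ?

B, C

By Welzl's lemma the MEC is supported by two points (diametrically opposite) or three points (on a circumcircle).
The farthest pair is B–C with squared distance 250. The circle on this segment as diameter has centre (5.5, 0.5) and r² = 250/4 = 62.5.
Check A: distance² to centre = 58.5 ≤ 62.5, so it lies inside.
All remaining points lie in this disk, and no smaller disk contains both endpoints, so this is the minimum enclosing circle.
The points at distance exactly r from the centre are B, C — 2 points.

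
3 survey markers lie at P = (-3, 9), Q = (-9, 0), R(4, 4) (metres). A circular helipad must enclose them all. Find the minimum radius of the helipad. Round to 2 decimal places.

6.80

Side lengths²: PQ² = 117, PR² = 74, QR² = 185.
Since QR² = 185 < 117 + 74 = 191, the triangle is acute, so the smallest enclosing circle is the circumcircle.
Circumcentre = (-159/62, 137/62), r² = 88985/1922.
r = √(88985/1922) ≈ 6.80.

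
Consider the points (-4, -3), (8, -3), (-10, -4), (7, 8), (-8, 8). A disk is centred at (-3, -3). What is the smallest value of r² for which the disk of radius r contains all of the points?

221

The required radius is the distance from (-3, -3) to the farthest point.
Squared distances: 1, 121, 50, 221, 146.
Maximum is 221, attained at (7, 8).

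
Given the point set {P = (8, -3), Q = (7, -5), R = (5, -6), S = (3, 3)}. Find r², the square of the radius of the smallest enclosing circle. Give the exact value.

21.25

By Welzl's lemma the MEC is supported by two points (diametrically opposite) or three points (on a circumcircle).
The farthest pair is R–S with squared distance 85. The circle on this segment as diameter has centre (4, -1.5) and r² = 85/4 = 21.25.
Check P: distance² to centre = 18.25 ≤ 21.25, so it lies inside.
All remaining points lie in this disk, and no smaller disk contains both endpoints, so this is the minimum enclosing circle.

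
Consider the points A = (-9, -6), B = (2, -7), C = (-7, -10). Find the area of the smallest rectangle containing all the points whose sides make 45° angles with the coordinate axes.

72

In coordinates u = x + y, v = x − y the rectangle is axis-aligned; the map (x,y)→(u,v) scales areas by 2.
u-values: -15, -5, -17; range = -5 − (-17) = 12.
v-values: -3, 9, 3; range = 9 − (-3) = 12.
Area = (12 × 12) / 2 = 72.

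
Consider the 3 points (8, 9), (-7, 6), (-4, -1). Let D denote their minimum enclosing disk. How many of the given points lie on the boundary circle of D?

3

Call the three points A, B, C in the order given.
Side lengths²: AB² = 234, AC² = 244, BC² = 58.
Since AC² = 244 < 234 + 58 = 292, the triangle is acute, so the smallest enclosing circle is the circumcircle.
Circumcentre = (18/19, 100/19), r² = 22997/361.
The points at distance exactly r from the centre are (8, 9), (-7, 6), (-4, -1) — 3 points.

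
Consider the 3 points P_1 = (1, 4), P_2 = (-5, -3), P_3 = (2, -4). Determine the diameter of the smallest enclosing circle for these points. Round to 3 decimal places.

Side lengths²: P_1P_2² = 85, P_1P_3² = 65, P_2P_3² = 50.
Since P_1P_2² = 85 < 65 + 50 = 115, the triangle is acute, so the smallest enclosing circle is the circumcircle.
Circumcentre = (-23/22, -7/22), r² = 5525/242.
Diameter = 2r = 2√(5525/242) ≈ 9.556.

9.556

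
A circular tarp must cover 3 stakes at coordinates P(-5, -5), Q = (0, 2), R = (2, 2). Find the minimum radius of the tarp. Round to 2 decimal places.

4.95

Side lengths²: PQ² = 74, PR² = 98, QR² = 4.
Since PR² = 98 ≥ 74 + 4 = 78, the angle opposite PR is not acute, so the smallest enclosing circle has PR as diameter.
Centre = midpoint of PR = (-1.5, -1.5), r² = 98/4 = 24.5.
r = √(24.5) ≈ 4.95.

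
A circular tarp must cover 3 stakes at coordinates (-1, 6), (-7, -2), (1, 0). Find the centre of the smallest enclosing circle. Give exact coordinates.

Call the three points A, B, C in the order given.
Side lengths²: AB² = 100, AC² = 40, BC² = 68.
Since AB² = 100 < 68 + 40 = 108, the triangle is acute, so the smallest enclosing circle is the circumcircle.
Circumcentre = (-48/13, 23/13), r² = 4250/169.
Centre = (-48/13, 23/13).

(-48/13, 23/13)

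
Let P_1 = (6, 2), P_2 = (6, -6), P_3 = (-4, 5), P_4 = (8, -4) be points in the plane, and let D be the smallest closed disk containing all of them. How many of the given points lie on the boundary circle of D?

3

The minimum enclosing circle of a finite set is fixed by two of the points (as a diameter) or three (as a circumcircle).
The minimum enclosing circle is determined by three boundary points: P_2, P_3, P_4.
Their circumcentre is (25/14, 3/14) with r² = 5525/98.
The farthest remaining point P_1 is at distance² 2053/98 ≤ 5525/98.
The points at distance exactly r from the centre are P_2, P_3, P_4 — 3 points.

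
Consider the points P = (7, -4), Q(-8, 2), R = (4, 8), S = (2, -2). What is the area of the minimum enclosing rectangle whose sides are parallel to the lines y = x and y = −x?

In coordinates u = x + y, v = x − y the rectangle is axis-aligned; the map (x,y)→(u,v) scales areas by 2.
u-values: 3, -6, 12, 0; range = 12 − (-6) = 18.
v-values: 11, -10, -4, 4; range = 11 − (-10) = 21.
Area = (18 × 21) / 2 = 189.

189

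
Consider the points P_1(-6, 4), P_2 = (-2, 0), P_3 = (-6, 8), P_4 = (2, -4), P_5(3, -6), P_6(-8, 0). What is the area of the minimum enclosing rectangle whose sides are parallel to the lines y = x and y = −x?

115

In coordinates u = x + y, v = x − y the rectangle is axis-aligned; the map (x,y)→(u,v) scales areas by 2.
u-values: -2, -2, 2, -2, -3, -8; range = 2 − (-8) = 10.
v-values: -10, -2, -14, 6, 9, -8; range = 9 − (-14) = 23.
Area = (10 × 23) / 2 = 115.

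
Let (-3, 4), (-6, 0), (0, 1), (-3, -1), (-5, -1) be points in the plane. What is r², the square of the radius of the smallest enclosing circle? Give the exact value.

925/98

The minimum enclosing circle of a finite set is fixed by two of the points (as a diameter) or three (as a circumcircle).
The minimum enclosing circle is determined by three boundary points: (-3, 4), (-6, 0), (0, 1).
Their circumcentre is (-43/14, 13/14) with r² = 925/98.
The farthest remaining point (-5, -1) is at distance² 729/98 ≤ 925/98.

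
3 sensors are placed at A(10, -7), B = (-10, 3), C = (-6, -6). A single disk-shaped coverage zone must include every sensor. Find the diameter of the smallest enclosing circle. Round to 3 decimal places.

Side lengths²: AB² = 500, AC² = 257, BC² = 97.
Since AB² = 500 ≥ 257 + 97 = 354, the angle opposite AB is not acute, so the smallest enclosing circle has AB as diameter.
Centre = midpoint of AB = (0, -2), r² = 500/4 = 125.
Diameter = 2r = 2√125 ≈ 22.361.

22.361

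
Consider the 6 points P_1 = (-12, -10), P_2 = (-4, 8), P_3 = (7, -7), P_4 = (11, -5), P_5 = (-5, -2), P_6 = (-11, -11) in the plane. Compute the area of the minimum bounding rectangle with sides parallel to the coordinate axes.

437

x ranges over [-12, 11], width 23.
y ranges over [-11, 8], height 19.
Area = 23 × 19 = 437.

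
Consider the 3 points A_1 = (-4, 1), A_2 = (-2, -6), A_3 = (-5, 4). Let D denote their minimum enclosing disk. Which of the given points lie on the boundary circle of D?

A_2, A_3

Side lengths²: A_1A_2² = 53, A_1A_3² = 10, A_2A_3² = 109.
Since A_2A_3² = 109 ≥ 53 + 10 = 63, the angle opposite A_2A_3 is not acute, so the smallest enclosing circle has A_2A_3 as diameter.
Centre = midpoint of A_2A_3 = (-3.5, -1), r² = 109/4 = 27.25.
The points at distance exactly r from the centre are A_2, A_3 — 2 points.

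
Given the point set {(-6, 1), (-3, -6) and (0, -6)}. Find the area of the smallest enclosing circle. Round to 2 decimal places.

Call the three points A, B, C in the order given.
Side lengths²: AB² = 58, AC² = 85, BC² = 9.
Since AC² = 85 ≥ 58 + 9 = 67, the angle opposite AC is not acute, so the smallest enclosing circle has AC as diameter.
Centre = midpoint of AC = (-3, -2.5), r² = 85/4 = 21.25.
Area = π·r² = π·21.25 ≈ 66.76.

66.76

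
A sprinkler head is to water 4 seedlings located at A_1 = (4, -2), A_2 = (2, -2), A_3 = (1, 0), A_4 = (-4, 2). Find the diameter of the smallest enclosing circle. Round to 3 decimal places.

The farthest pair is A_1–A_4 with squared distance 80. The circle on this segment as diameter has centre (0, 0) and r² = 80/4 = 20.
Check A_2: distance² to centre = 8 ≤ 20, so it lies inside.
All remaining points lie in this disk, and no smaller disk contains both endpoints, so this is the minimum enclosing circle.
Diameter = 2r = 2√20 ≈ 8.944.

8.944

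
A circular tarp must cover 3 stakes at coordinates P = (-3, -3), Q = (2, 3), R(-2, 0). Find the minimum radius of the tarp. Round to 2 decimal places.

Side lengths²: PQ² = 61, PR² = 10, QR² = 25.
Since PQ² = 61 ≥ 25 + 10 = 35, the angle opposite PQ is not acute, so the smallest enclosing circle has PQ as diameter.
Centre = midpoint of PQ = (-0.5, 0), r² = 61/4 = 15.25.
r = √(15.25) ≈ 3.91.

3.91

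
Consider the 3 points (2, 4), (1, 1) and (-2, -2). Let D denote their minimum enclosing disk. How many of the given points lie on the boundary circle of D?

Call the three points A, B, C in the order given.
Side lengths²: AB² = 10, AC² = 52, BC² = 18.
Since AC² = 52 ≥ 18 + 10 = 28, the angle opposite AC is not acute, so the smallest enclosing circle has AC as diameter.
Centre = midpoint of AC = (0, 1), r² = 52/4 = 13.
The points at distance exactly r from the centre are (2, 4), (-2, -2) — 2 points.

2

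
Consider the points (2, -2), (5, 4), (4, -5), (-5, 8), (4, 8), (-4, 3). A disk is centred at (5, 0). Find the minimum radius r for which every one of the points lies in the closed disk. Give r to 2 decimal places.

The required radius is the distance from (5, 0) to the farthest point.
Squared distances: 13, 16, 26, 164, 65, 90.
Maximum is 164, attained at (-5, 8).
r = √164 ≈ 12.81.

12.81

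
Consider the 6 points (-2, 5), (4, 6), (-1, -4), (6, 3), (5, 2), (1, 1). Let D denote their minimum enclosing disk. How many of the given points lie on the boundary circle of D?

2

The minimum enclosing circle of a finite set is fixed by two of the points (as a diameter) or three (as a circumcircle).
The farthest pair is (4, 6)–(-1, -4) with squared distance 125. The circle on this segment as diameter has centre (1.5, 1) and r² = 125/4 = 31.25.
Check (-2, 5): distance² to centre = 28.25 ≤ 31.25, so it lies inside.
All remaining points lie in this disk, and no smaller disk contains both endpoints, so this is the minimum enclosing circle.
The points at distance exactly r from the centre are (4, 6), (-1, -4) — 2 points.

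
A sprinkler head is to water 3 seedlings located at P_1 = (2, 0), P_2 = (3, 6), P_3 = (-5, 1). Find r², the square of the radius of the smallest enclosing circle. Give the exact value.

22.25

Side lengths²: P_1P_2² = 37, P_1P_3² = 50, P_2P_3² = 89.
Since P_2P_3² = 89 ≥ 50 + 37 = 87, the angle opposite P_2P_3 is not acute, so the smallest enclosing circle has P_2P_3 as diameter.
Centre = midpoint of P_2P_3 = (-1, 3.5), r² = 89/4 = 22.25.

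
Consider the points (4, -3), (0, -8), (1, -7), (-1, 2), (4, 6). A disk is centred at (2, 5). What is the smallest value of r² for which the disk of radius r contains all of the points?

The required radius is the distance from (2, 5) to the farthest point.
Squared distances: 68, 173, 145, 18, 5.
Maximum is 173, attained at (0, -8).

173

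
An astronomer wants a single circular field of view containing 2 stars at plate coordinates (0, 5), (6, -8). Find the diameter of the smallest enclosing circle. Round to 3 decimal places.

The smallest circle enclosing two points has them as diameter endpoints.
Centre = midpoint = (3, -1.5); r² = |(0, 5)−(6, -8)|²/4 = 205/4 = 51.25.
Diameter = 2r = 2√(51.25) ≈ 14.318.

14.318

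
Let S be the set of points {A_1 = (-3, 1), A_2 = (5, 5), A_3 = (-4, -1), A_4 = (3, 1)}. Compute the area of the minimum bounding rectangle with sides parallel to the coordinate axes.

x ranges over [-4, 5], width 9.
y ranges over [-1, 5], height 6.
Area = 9 × 6 = 54.

54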